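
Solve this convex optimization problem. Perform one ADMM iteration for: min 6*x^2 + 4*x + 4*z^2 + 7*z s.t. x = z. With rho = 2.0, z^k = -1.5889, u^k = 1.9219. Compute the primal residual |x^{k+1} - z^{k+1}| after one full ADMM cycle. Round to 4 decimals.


ADMM iteration with rho = 2.0, z^k = -1.5889, u^k = 1.9219
Step 1: x-update.
Minimize 6*x^2 + 4*x + (2.0/2)*(x + 1.5889 + 1.9219)^2
FOC: (2*6 + 2.0)*x = -4 + 2.0*(-1.5889 - 1.9219)
x^{k+1} = -0.7873
Step 2: z-update.
Minimize 4*z^2 + 7*z + (2.0/2)*(-0.7873 - z + 1.9219)^2
FOC: (2*4 + 2.0)*z = -7 + 2.0*(-0.7873 + 1.9219)
z^{k+1} = -0.4731
Step 3: u-update.
u^{k+1} = 1.9219 - 0.7873 + 0.4731 = 1.6077
Step 4: Primal residual = |-0.7873 + 0.4731| = 0.3142


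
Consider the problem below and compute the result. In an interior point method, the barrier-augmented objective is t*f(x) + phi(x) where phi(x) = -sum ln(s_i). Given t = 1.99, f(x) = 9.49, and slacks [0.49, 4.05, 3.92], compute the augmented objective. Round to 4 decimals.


Step 1: Compute log-barrier.
ln values: [-0.7133, 1.3987, 1.3661]
phi = -(-0.7133 + 1.3987 + 1.3661) = -2.0515
Step 2: Compute augmented objective.
t*f(x) = 1.99*9.49 = 18.8851
Total = 18.8851 - 2.0515 = 16.8336


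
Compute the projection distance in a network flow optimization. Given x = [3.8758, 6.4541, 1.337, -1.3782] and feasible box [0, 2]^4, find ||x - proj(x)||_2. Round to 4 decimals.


Project each component onto [0, 2].
clip(3.8758) = 2.0, clip(6.4541) = 2.0, clip(1.337) = 1.337, clip(-1.3782) = 0.0
Projection = [2.0, 2.0, 1.337, 0.0]
Squared diffs: [3.5186, 19.839, 0.0, 1.8994]
Distance = sqrt(25.257) = 5.0256


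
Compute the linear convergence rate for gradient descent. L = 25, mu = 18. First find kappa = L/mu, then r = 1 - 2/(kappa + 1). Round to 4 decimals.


Step 1: Compute the condition number.
kappa = L/mu = 25/18 = 1.3889
Step 2: Compute the convergence rate.
r = 1 - 2/(kappa + 1) = 1 - 2*mu/(L + mu) = (L - mu)/(L + mu) = 7/43 = 0.1628


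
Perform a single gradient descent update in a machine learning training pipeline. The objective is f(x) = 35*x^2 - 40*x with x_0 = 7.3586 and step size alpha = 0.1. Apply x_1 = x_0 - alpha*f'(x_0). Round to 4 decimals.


We compute the gradient at x_0 and apply the update.
f'(x) = 70*x - 40
f'(7.3586) = 70*7.3586 - 40 = 475.102
x_1 = 7.3586 - 0.1*475.102 = -40.1516


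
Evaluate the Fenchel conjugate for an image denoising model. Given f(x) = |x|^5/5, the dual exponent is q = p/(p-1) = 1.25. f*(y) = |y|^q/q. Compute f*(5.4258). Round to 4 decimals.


The conjugate exponent q satisfies 1/p + 1/q = 1.
p = 5, so q = 5/(5 - 1) = 1.25
|y|^q = 5.4258^1.25 = 8.2809
f*(5.4258) = 8.2809 / 1.25 = 6.6248


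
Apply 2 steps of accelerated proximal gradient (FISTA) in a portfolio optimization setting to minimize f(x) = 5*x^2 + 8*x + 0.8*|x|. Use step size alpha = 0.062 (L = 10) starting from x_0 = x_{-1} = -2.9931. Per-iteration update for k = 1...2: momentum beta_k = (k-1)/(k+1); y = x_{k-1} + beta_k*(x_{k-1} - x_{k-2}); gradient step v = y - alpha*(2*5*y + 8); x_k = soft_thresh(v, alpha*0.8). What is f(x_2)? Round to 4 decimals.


FISTA on f(x) = 5*x^2 + 8*x + 0.8*|x|
L = 10, alpha = 0.062
Iteration 1: beta = 0.0, y = -2.9931 + 0.0*(-2.9931 + 2.9931) = -2.9931
  grad(y) = -21.931, v = y - alpha*grad = -1.6334
  prox(v) = soft_thresh(-1.6334, 0.0496) = -1.5838
Iteration 2: beta = 0.3333, y = -1.5838 + 0.3333*(-1.5838 + 2.9931) = -1.114
  grad(y) = -3.14, v = y - alpha*grad = -0.9193
  prox(v) = soft_thresh(-0.9193, 0.0496) = -0.8697
f(x_2) = 5*(-0.8697)^2 + 8*(-0.8697) + 0.8*|-0.8697| = -2.4799


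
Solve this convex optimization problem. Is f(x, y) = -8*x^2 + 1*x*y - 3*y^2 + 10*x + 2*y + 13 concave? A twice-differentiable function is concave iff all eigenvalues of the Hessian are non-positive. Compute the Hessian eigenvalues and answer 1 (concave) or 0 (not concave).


The Hessian of f(x,y) = -8*x^2 + 1*x*y - 3*y^2 + 10*x + 2*y + 13 is:
H = [[-16, 1], [1, -6]]
Trace = -16 - 6 = -22
Determinant = -16*-6 - (1)^2 = 95
Discriminant = (-22)^2 - 4*95 = 104.0
Eigenvalues: lambda_1 = -16.099, lambda_2 = -5.901
The function is concave.

1


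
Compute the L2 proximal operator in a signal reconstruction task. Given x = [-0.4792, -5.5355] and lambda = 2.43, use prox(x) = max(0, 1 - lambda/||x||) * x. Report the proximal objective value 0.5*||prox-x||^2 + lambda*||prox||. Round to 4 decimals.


Step 1: Compute ||x||.
||x|| = 5.5562
Step 2: Compute scaling factor.
scale = max(0, 1 - 2.43/5.5562) = 0.5627
Step 3: prox(x) = [-0.2696, -3.1146]
||prox(x)|| = 3.1262
Step 4: Proximal objective.
0.5*||prox-x||^2 = 2.9525
lambda*||prox|| = 7.5967
Total = 10.5491


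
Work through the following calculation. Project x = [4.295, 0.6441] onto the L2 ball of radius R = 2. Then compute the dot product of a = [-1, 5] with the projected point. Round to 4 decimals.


Step 1: Compute ||x|| (intermediates to 6 decimals).
||x|| = sqrt(4.295^2 + 0.6441^2) = 4.343028
Step 2: Project.
Since ||x|| > R, scale = R/||x|| = 2/4.343028 = 0.460508, proj(x) = scale * x
proj(x) = [1.977882, 0.296613]
Step 3: Dot product.
a^T * proj(x) = -1*1.977882 + 5*0.296613 = -0.4948


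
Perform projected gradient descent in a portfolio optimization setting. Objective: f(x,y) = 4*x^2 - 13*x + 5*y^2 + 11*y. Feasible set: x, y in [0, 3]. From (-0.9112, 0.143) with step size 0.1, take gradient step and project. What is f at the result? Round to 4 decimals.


Step 1: Compute gradient at (-0.9112, 0.143).
grad_x = 2*4*-0.9112 - 13 = -20.2896
grad_y = 2*5*0.143 + 11 = 12.43
Step 2: Gradient step.
x_raw = -0.9112 - 0.1*-20.2896 = 1.1178
y_raw = 0.143 - 0.1*12.43 = -1.1
Step 3: Project onto [0, 3].
x_proj = clip(1.1178) = 1.1178
y_proj = clip(-1.1) = 0.0
Step 4: Evaluate f.
f(1.1178, 0.0) = -9.5333


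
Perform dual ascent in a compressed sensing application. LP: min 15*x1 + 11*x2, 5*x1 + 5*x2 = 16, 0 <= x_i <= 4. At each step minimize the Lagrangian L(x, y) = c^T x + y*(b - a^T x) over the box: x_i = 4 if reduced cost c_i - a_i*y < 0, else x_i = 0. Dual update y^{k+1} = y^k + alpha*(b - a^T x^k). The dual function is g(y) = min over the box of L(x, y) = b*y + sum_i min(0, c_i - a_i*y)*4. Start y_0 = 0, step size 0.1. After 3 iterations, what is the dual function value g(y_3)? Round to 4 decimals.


Dual ascent for LP: min 15*x1 + 11*x2, 5*x1 + 5*x2 = 16, 0 <= x_i <= 4
Step 1: y^k = 0.0, reduced costs: (15.0, 11.0)
  x^k = (0.0, 0.0), subgradient = b - a^T x = 16.0
  y^{k+1} = 0.0 + 0.1*16.0 = 1.6
Step 2: y^k = 1.6, reduced costs: (7.0, 3.0)
  x^k = (0.0, 0.0), subgradient = b - a^T x = 16.0
  y^{k+1} = 1.6 + 0.1*16.0 = 3.2
Step 3: y^k = 3.2, reduced costs: (-1.0, -5.0)
  x^k = (4.0, 4.0), subgradient = b - a^T x = -24.0
  y^{k+1} = 3.2 + 0.1*-24.0 = 0.8
Dual objective at y_3 = 0.8: reduced costs (11.0, 7.0), box minimizer x = (0.0, 0.0)
g(y_3) = b*y + (c1 - a1*y)*x1 + (c2 - a2*y)*x2 = 16*0.8 + 11.0*0.0 + 7.0*0.0 = 12.8 + 0.0 + 0.0 = 12.8


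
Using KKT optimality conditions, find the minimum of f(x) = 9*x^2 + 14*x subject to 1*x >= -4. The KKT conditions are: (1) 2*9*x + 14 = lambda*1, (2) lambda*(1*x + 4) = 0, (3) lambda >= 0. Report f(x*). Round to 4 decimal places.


Step 1: Try lambda = 0 (constraint inactive).
Stationarity: 2*9*x + 14 = 0
x* = -14/(2*9) = -7/9 = -0.7778 (rounded; the exact value -7/9 is used below)
Check constraint: 1*-0.7778 = -0.7778 >= -4 -- satisfied.
Step 2: Compute optimal value.
f(x*) = 9*(-7/9)^2 + 14*(-7/9) = -5.4444


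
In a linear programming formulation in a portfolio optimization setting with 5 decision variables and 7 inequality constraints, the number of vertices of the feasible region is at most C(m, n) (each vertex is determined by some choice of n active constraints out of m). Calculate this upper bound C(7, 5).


Each vertex corresponds to some choice of n active constraints out of m, so the number of vertices is at most C(m, n) = m! / (n!(m-n)!).
m = 7, n = 5
Numerator: 7 * 6 * 5 * 4 * 3
Denominator: 5! = 120
C(7, 5) = 21


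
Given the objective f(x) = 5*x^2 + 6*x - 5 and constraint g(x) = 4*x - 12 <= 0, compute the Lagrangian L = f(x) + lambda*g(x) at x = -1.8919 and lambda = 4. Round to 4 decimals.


Step 1: Evaluate f(x).
f(-1.8919) = 5*(-1.8919)^2 + 6*(-1.8919) - 5 = 1.545
Step 2: Evaluate g(x).
g(-1.8919) = 4*-1.8919 - 12 = -19.5676
Step 3: Compute Lagrangian.
L = 1.545 + 4*-19.5676 = -76.7254


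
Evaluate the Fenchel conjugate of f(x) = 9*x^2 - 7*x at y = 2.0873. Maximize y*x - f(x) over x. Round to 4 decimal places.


f*(y) = sup_x {y*x - a*x^2 - b*x} = sup_x {(y-b)*x - a*x^2}
FOC: (y - b) - 2a*x = 0 => x* = (y - b)/(2a)
x* = (2.0873 + 7)/(2*9) = 0.5049
f*(2.0873) = (y-b)^2/(4a) = (2.0873 + 7)^2/(4*9)
= 82.579/36 = 2.2939


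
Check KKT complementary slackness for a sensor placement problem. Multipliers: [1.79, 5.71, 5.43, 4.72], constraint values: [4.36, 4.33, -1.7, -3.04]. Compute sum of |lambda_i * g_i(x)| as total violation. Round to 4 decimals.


KKT complementary slackness check:
lambda_1 * g_1 = 1.79 * 4.36 = 7.8044
lambda_2 * g_2 = 5.71 * 4.33 = 24.7243
lambda_3 * g_3 = 5.43 * -1.7 = -9.231
lambda_4 * g_4 = 4.72 * -3.04 = -14.3488
Total violation = 7.8044 + 24.7243 + 9.231 + 14.3488 = 56.1085


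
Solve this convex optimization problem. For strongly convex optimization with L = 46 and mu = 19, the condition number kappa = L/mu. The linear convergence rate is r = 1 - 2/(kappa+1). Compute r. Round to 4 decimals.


Step 1: Compute the condition number.
kappa = L/mu = 46/19 = 2.4211
Step 2: Compute the convergence rate.
r = 1 - 2/(kappa + 1) = 1 - 2*mu/(L + mu) = (L - mu)/(L + mu) = 27/65 = 0.4154


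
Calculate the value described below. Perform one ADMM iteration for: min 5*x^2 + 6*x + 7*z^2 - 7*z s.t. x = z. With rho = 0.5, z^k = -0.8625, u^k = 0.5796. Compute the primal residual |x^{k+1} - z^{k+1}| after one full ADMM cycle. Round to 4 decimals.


ADMM iteration with rho = 0.5, z^k = -0.8625, u^k = 0.5796
Step 1: x-update.
Minimize 5*x^2 + 6*x + (0.5/2)*(x + 0.8625 + 0.5796)^2
FOC: (2*5 + 0.5)*x = -6 + 0.5*(-0.8625 - 0.5796)
x^{k+1} = -0.6401
Step 2: z-update.
Minimize 7*z^2 - 7*z + (0.5/2)*(-0.6401 - z + 0.5796)^2
FOC: (2*7 + 0.5)*z = 7 + 0.5*(-0.6401 + 0.5796)
z^{k+1} = 0.4807
Step 3: u-update.
u^{k+1} = 0.5796 - 0.6401 - 0.4807 = -0.5412
Step 4: Primal residual = |-0.6401 - 0.4807| = 1.1208


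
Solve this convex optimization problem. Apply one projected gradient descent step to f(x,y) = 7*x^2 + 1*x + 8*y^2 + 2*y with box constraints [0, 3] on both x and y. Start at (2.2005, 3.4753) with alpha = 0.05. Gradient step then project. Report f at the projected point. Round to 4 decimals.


Step 1: Compute gradient at (2.2005, 3.4753).
grad_x = 2*7*2.2005 + 1 = 31.807
grad_y = 2*8*3.4753 + 2 = 57.6048
Step 2: Gradient step.
x_raw = 2.2005 - 0.05*31.807 = 0.6102
y_raw = 3.4753 - 0.05*57.6048 = 0.5951
Step 3: Project onto [0, 3].
x_proj = clip(0.6102) = 0.6102
y_proj = clip(0.5951) = 0.5951
Step 4: Evaluate f.
f(0.6102, 0.5951) = 7.239


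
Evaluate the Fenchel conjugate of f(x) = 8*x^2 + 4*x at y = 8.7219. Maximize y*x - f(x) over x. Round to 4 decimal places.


f*(y) = sup_x {y*x - a*x^2 - b*x} = sup_x {(y-b)*x - a*x^2}
FOC: (y - b) - 2a*x = 0 => x* = (y - b)/(2a)
x* = (8.7219 - 4)/(2*8) = 0.2951
f*(8.7219) = (y-b)^2/(4a) = (8.7219 - 4)^2/(4*8)
= 22.2963/32 = 0.6968


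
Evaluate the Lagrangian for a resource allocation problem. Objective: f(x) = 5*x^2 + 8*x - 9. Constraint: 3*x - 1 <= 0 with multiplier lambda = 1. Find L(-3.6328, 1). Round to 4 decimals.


Step 1: Evaluate f(x).
f(-3.6328) = 5*(-3.6328)^2 + 8*(-3.6328) - 9 = 27.9238
Step 2: Evaluate g(x).
g(-3.6328) = 3*-3.6328 - 1 = -11.8984
Step 3: Compute Lagrangian.
L = 27.9238 + 1*-11.8984 = 16.0254


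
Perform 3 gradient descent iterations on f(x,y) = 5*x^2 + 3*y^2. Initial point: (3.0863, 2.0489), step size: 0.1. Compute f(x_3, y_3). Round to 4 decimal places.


Gradient descent on f(x,y) = 5*x^2 + 3*y^2.
Starting point: (3.0863, 2.0489), alpha = 0.1
Step 1: grad_x = 2*5*3.0863 = 30.863, grad_y = 2*3*2.0489 = 12.2934
  x_1 = 3.0863 - 0.1*30.863 = 0.0
  y_1 = 2.0489 - 0.1*12.2934 = 0.8196
Step 2: grad_x = 2*5*0.0 = 0.0, grad_y = 2*3*0.8196 = 4.9174
  x_2 = 0.0 - 0.1*0.0 = 0.0
  y_2 = 0.8196 - 0.1*4.9174 = 0.3278
Step 3: grad_x = 2*5*0.0 = 0.0, grad_y = 2*3*0.3278 = 1.9669
  x_3 = 0.0 - 0.1*0.0 = 0.0
  y_3 = 0.3278 - 0.1*1.9669 = 0.1311
f(0.0, 0.1311) = 5*0.0^2 + 3*0.1311^2 = 0.0516


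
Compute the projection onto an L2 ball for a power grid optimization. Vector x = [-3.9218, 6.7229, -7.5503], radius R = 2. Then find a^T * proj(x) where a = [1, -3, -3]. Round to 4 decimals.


Step 1: Compute ||x|| (intermediates to 6 decimals).
||x|| = sqrt((-3.9218)^2 + 6.7229^2 + (-7.5503)^2) = 10.843659
Step 2: Project.
Since ||x|| > R, scale = R/||x|| = 2/10.843659 = 0.18444, proj(x) = scale * x
proj(x) = [-0.723337, 1.239972, -1.392577]
Step 3: Dot product.
a^T * proj(x) = 1*(-0.723337) - 3*1.239972 - 3*(-1.392577) = -0.2655


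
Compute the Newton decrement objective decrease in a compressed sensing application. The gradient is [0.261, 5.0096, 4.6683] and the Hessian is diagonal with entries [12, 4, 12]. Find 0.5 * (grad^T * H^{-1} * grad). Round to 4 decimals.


Step 1: H is diagonal, so H^(-1) * g = [0.0218, 1.2524, 0.389].
Step 2: g^T H^(-1) g = sum_i g_i^2 / H_ii
  = (0.261)^2/12 + (5.0096)^2/4 + (4.6683)^2/12
  = 0.0057 + 6.274 + 1.8161 = 8.0958
Step 3: Objective decrease = 0.5 * g^T H^(-1) g = 4.0479


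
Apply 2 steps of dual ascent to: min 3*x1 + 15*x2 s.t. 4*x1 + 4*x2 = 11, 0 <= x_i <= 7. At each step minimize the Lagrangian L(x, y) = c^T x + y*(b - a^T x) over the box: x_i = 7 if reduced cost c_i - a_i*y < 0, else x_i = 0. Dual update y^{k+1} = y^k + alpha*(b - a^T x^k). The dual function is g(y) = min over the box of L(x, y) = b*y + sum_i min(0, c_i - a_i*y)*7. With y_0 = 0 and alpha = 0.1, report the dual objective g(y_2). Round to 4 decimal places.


Dual ascent for LP: min 3*x1 + 15*x2, 4*x1 + 4*x2 = 11, 0 <= x_i <= 7
Step 1: y^k = 0.0, reduced costs: (3.0, 15.0)
  x^k = (0.0, 0.0), subgradient = b - a^T x = 11.0
  y^{k+1} = 0.0 + 0.1*11.0 = 1.1
Step 2: y^k = 1.1, reduced costs: (-1.4, 10.6)
  x^k = (7.0, 0.0), subgradient = b - a^T x = -17.0
  y^{k+1} = 1.1 + 0.1*-17.0 = -0.6
Dual objective at y_2 = -0.6: reduced costs (5.4, 17.4), box minimizer x = (0.0, 0.0)
g(y_2) = b*y + (c1 - a1*y)*x1 + (c2 - a2*y)*x2 = 11*(-0.6) + 5.4*0.0 + 17.4*0.0 = -6.6 + 0.0 + 0.0 = -6.6


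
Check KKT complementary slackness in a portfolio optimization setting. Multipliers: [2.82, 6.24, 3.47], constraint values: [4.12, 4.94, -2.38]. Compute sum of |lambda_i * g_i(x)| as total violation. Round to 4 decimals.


KKT complementary slackness check:
lambda_1 * g_1 = 2.82 * 4.12 = 11.6184
lambda_2 * g_2 = 6.24 * 4.94 = 30.8256
lambda_3 * g_3 = 3.47 * -2.38 = -8.2586
Total violation = 11.6184 + 30.8256 + 8.2586 = 50.7026


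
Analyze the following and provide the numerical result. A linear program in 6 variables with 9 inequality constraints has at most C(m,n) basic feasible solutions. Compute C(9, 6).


Each vertex corresponds to some choice of n active constraints out of m, so the number of vertices is at most C(m, n) = m! / (n!(m-n)!).
m = 9, n = 6
Numerator: 9 * 8 * 7 * 6 * 5 * 4
Denominator: 6! = 720
C(9, 6) = 84


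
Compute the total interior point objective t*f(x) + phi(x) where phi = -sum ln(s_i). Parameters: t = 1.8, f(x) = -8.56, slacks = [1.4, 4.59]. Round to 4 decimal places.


Step 1: Compute log-barrier.
ln values: [0.3365, 1.5239]
phi = -(0.3365 + 1.5239) = -1.8604
Step 2: Compute augmented objective.
t*f(x) = 1.8*-8.56 = -15.408
Total = -15.408 - 1.8604 = -17.2684


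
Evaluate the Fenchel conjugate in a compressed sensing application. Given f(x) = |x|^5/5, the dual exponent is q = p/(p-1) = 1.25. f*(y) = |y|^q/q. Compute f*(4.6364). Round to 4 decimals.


The conjugate exponent q satisfies 1/p + 1/q = 1.
p = 5, so q = 5/(5 - 1) = 1.25
|y|^q = 4.6364^1.25 = 6.8034
f*(4.6364) = 6.8034 / 1.25 = 5.4427


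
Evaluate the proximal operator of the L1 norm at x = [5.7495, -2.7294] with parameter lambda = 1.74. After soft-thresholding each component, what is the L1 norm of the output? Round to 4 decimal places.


Soft-thresholding with lambda = 1.74:
prox(5.7495) = sign(5.7495)*max(|5.7495| - 1.74, 0) = 4.0095
prox(-2.7294) = sign(-2.7294)*max(|-2.7294| - 1.74, 0) = -0.9894
prox(x) = [4.0095, -0.9894]
||prox(x)||_1 = 4.0095 + 0.9894 = 4.9989


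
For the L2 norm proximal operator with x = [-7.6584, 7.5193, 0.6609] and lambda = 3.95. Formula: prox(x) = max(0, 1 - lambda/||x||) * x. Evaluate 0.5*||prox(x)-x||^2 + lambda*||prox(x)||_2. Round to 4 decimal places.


Step 1: Compute ||x||.
||x|| = 10.753
Step 2: Compute scaling factor.
scale = max(0, 1 - 3.95/10.753) = 0.6327
Step 3: prox(x) = [-4.8452, 4.7572, 0.4181]
||prox(x)|| = 6.803
Step 4: Proximal objective.
0.5*||prox-x||^2 = 7.8013
lambda*||prox|| = 26.8719
Total = 34.6732


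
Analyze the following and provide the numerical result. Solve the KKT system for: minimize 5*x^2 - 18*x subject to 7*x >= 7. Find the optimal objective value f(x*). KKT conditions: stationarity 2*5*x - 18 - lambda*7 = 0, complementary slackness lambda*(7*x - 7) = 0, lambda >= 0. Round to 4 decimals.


Step 1: Try lambda = 0 (constraint inactive).
Stationarity: 2*5*x - 18 = 0
x* = 18/(2*5) = 1.8
Check constraint: 7*1.8 = 12.6 >= 7 -- satisfied.
Step 2: Compute optimal value.
f(x*) = 5*1.8^2 - 18*1.8 = -16.2


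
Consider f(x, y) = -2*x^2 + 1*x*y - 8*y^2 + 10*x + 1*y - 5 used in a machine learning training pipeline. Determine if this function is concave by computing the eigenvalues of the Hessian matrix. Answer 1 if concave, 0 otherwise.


The Hessian of f(x,y) = -2*x^2 + 1*x*y - 8*y^2 + 10*x + 1*y - 5 is:
H = [[-4, 1], [1, -16]]
Trace = -4 - 16 = -20
Determinant = -4*-16 - (1)^2 = 63
Discriminant = (-20)^2 - 4*63 = 148.0
Eigenvalues: lambda_1 = -16.0828, lambda_2 = -3.9172
The function is concave.

1


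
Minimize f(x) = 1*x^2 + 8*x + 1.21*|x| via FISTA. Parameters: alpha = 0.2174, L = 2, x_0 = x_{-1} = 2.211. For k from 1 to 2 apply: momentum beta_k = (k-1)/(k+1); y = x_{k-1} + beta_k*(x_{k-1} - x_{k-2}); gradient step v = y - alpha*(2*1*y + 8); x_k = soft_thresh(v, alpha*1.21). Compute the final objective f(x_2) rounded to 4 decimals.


FISTA on f(x) = 1*x^2 + 8*x + 1.21*|x|
L = 2, alpha = 0.2174
Iteration 1: beta = 0.0, y = 2.211 + 0.0*(2.211 - 2.211) = 2.211
  grad(y) = 12.422, v = y - alpha*grad = -0.4895
  prox(v) = soft_thresh(-0.4895, 0.2631) = -0.2265
Iteration 2: beta = 0.3333, y = -0.2265 + 0.3333*(-0.2265 - 2.211) = -1.039
  grad(y) = 5.922, v = y - alpha*grad = -2.3264
  prox(v) = soft_thresh(-2.3264, 0.2631) = -2.0634
f(x_2) = 1*(-2.0634)^2 + 8*(-2.0634) + 1.21*|-2.0634| = -9.7528


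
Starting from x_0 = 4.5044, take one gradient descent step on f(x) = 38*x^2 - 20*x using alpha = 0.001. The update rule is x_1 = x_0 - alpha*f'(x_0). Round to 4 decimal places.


We compute the gradient at x_0 and apply the update.
f'(x) = 76*x - 20
f'(4.5044) = 76*4.5044 - 20 = 322.3344
x_1 = 4.5044 - 0.001*322.3344 = 4.1821


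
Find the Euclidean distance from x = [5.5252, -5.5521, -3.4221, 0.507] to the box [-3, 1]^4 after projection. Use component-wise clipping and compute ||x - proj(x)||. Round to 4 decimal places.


Project each component onto [-3, 1].
clip(5.5252) = 1.0, clip(-5.5521) = -3.0, clip(-3.4221) = -3.0, clip(0.507) = 0.507
Projection = [1.0, -3.0, -3.0, 0.507]
Squared diffs: [20.4774, 6.5132, 0.1782, 0.0]
Distance = sqrt(27.1688) = 5.2124


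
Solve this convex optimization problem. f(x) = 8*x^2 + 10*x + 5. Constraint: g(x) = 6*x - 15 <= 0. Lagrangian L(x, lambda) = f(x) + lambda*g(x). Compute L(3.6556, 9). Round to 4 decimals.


Step 1: Evaluate f(x).
f(3.6556) = 8*3.6556^2 + 10*3.6556 + 5 = 148.4633
Step 2: Evaluate g(x).
g(3.6556) = 6*3.6556 - 15 = 6.9336
Step 3: Compute Lagrangian.
L = 148.4633 + 9*6.9336 = 210.8657


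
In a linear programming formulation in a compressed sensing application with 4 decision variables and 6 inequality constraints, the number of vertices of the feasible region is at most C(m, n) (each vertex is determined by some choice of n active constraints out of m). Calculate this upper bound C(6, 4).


Each vertex corresponds to some choice of n active constraints out of m, so the number of vertices is at most C(m, n) = m! / (n!(m-n)!).
m = 6, n = 4
Numerator: 6 * 5 * 4 * 3
Denominator: 4! = 24
C(6, 4) = 15


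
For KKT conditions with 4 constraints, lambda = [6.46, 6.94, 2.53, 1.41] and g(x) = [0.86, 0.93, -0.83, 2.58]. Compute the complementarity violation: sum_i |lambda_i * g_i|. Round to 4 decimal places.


KKT complementary slackness check:
lambda_1 * g_1 = 6.46 * 0.86 = 5.5556
lambda_2 * g_2 = 6.94 * 0.93 = 6.4542
lambda_3 * g_3 = 2.53 * -0.83 = -2.0999
lambda_4 * g_4 = 1.41 * 2.58 = 3.6378
Total violation = 5.5556 + 6.4542 + 2.0999 + 3.6378 = 17.7475


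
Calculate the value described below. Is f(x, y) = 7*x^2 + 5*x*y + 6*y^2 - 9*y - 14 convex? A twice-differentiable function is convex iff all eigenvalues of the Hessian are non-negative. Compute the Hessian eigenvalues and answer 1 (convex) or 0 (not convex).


The Hessian of f(x,y) = 7*x^2 + 5*x*y + 6*y^2 - 9*y - 14 is:
H = [[14, 5], [5, 12]]
Trace = 14 + 12 = 26
Determinant = 14*12 - (5)^2 = 143
Discriminant = (26)^2 - 4*143 = 104.0
Eigenvalues: lambda_1 = 7.901, lambda_2 = 18.099
The function is convex.

1


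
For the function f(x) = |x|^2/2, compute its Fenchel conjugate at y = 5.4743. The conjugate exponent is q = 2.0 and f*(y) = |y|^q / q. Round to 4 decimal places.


The conjugate exponent q satisfies 1/p + 1/q = 1.
p = 2, so q = 2/(2 - 1) = 2.0
|y|^q = 5.4743^2.0 = 29.968
f*(5.4743) = 29.968 / 2.0 = 14.984


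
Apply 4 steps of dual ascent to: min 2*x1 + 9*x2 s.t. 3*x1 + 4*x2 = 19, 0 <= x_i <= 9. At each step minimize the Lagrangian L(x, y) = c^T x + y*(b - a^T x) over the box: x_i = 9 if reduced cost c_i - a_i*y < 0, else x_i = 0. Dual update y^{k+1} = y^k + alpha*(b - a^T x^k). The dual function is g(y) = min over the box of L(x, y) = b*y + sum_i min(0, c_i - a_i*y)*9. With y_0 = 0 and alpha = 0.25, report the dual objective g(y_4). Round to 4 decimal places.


Dual ascent for LP: min 2*x1 + 9*x2, 3*x1 + 4*x2 = 19, 0 <= x_i <= 9
Step 1: y^k = 0.0, reduced costs: (2.0, 9.0)
  x^k = (0.0, 0.0), subgradient = b - a^T x = 19.0
  y^{k+1} = 0.0 + 0.25*19.0 = 4.75
Step 2: y^k = 4.75, reduced costs: (-12.25, -10.0)
  x^k = (9.0, 9.0), subgradient = b - a^T x = -44.0
  y^{k+1} = 4.75 + 0.25*-44.0 = -6.25
Step 3: y^k = -6.25, reduced costs: (20.75, 34.0)
  x^k = (0.0, 0.0), subgradient = b - a^T x = 19.0
  y^{k+1} = -6.25 + 0.25*19.0 = -1.5
Step 4: y^k = -1.5, reduced costs: (6.5, 15.0)
  x^k = (0.0, 0.0), subgradient = b - a^T x = 19.0
  y^{k+1} = -1.5 + 0.25*19.0 = 3.25
Dual objective at y_4 = 3.25: reduced costs (-7.75, -4.0), box minimizer x = (9.0, 9.0)
g(y_4) = b*y + (c1 - a1*y)*x1 + (c2 - a2*y)*x2 = 19*3.25 + (-7.75)*9.0 + (-4.0)*9.0 = 61.75 - 69.75 - 36.0 = -44.0


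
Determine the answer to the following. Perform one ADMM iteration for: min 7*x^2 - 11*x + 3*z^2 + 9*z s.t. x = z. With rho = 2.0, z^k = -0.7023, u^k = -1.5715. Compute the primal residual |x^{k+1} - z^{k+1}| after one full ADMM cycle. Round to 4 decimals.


ADMM iteration with rho = 2.0, z^k = -0.7023, u^k = -1.5715
Step 1: x-update.
Minimize 7*x^2 - 11*x + (2.0/2)*(x + 0.7023 - 1.5715)^2
FOC: (2*7 + 2.0)*x = 11 + 2.0*(-0.7023 + 1.5715)
x^{k+1} = 0.7962
Step 2: z-update.
Minimize 3*z^2 + 9*z + (2.0/2)*(0.7962 - z - 1.5715)^2
FOC: (2*3 + 2.0)*z = -9 + 2.0*(0.7962 - 1.5715)
z^{k+1} = -1.3188
Step 3: u-update.
u^{k+1} = -1.5715 + 0.7962 + 1.3188 = 0.5435
Step 4: Primal residual = |0.7962 + 1.3188| = 2.115


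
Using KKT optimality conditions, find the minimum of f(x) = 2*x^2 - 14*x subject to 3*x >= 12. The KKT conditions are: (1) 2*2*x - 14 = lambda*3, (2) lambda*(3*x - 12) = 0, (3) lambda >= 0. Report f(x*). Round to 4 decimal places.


Step 1: Try lambda = 0 (constraint inactive).
x_unc = 14/(2*2) = 3.5
Check: 3*3.5 = 10.5 < 12 -- violated!
Step 2: Constraint must be active: 3*x = 12
x* = 12/3 = 4.0
lambda = (2*2*4.0 - 14)/3 = 0.6667
Step 3: Compute optimal value.
f(x*) = 2*4.0^2 - 14*4.0 = -24.0


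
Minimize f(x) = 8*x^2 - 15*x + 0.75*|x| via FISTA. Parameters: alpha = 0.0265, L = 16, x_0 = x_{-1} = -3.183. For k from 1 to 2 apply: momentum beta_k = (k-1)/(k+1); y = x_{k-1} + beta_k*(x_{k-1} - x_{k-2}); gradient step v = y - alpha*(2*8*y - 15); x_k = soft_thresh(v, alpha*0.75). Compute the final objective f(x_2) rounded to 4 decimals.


FISTA on f(x) = 8*x^2 - 15*x + 0.75*|x|
L = 16, alpha = 0.0265
Iteration 1: beta = 0.0, y = -3.183 + 0.0*(-3.183 + 3.183) = -3.183
  grad(y) = -65.928, v = y - alpha*grad = -1.4359
  prox(v) = soft_thresh(-1.4359, 0.0199) = -1.416
Iteration 2: beta = 0.3333, y = -1.416 + 0.3333*(-1.416 + 3.183) = -0.827
  grad(y) = -28.2327, v = y - alpha*grad = -0.0789
  prox(v) = soft_thresh(-0.0789, 0.0199) = -0.059
f(x_2) = 8*(-0.059)^2 - 15*(-0.059) + 0.75*|-0.059| = 0.9571


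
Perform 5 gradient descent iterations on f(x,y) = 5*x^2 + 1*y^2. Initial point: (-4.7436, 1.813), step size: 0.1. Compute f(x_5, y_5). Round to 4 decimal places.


Gradient descent on f(x,y) = 5*x^2 + 1*y^2.
Starting point: (-4.7436, 1.813), alpha = 0.1
Step 1: grad_x = 2*5*-4.7436 = -47.436, grad_y = 2*1*1.813 = 3.626
  x_1 = -4.7436 - 0.1*-47.436 = 0.0
  y_1 = 1.813 - 0.1*3.626 = 1.4504
Step 2: grad_x = 2*5*0.0 = 0.0, grad_y = 2*1*1.4504 = 2.9008
  x_2 = 0.0 - 0.1*0.0 = 0.0
  y_2 = 1.4504 - 0.1*2.9008 = 1.1603
Step 3: grad_x = 2*5*0.0 = 0.0, grad_y = 2*1*1.1603 = 2.3206
  x_3 = 0.0 - 0.1*0.0 = 0.0
  y_3 = 1.1603 - 0.1*2.3206 = 0.9283
Step 4: grad_x = 2*5*0.0 = 0.0, grad_y = 2*1*0.9283 = 1.8565
  x_4 = 0.0 - 0.1*0.0 = 0.0
  y_4 = 0.9283 - 0.1*1.8565 = 0.7426
Step 5: grad_x = 2*5*0.0 = 0.0, grad_y = 2*1*0.7426 = 1.4852
  x_5 = 0.0 - 0.1*0.0 = 0.0
  y_5 = 0.7426 - 0.1*1.4852 = 0.5941
f(0.0, 0.5941) = 5*0.0^2 + 1*0.5941^2 = 0.3529


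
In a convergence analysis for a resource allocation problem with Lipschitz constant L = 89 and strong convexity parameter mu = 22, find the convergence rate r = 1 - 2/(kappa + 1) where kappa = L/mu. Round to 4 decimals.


Step 1: Compute the condition number.
kappa = L/mu = 89/22 = 4.0455
Step 2: Compute the convergence rate.
r = 1 - 2/(kappa + 1) = 1 - 2*mu/(L + mu) = (L - mu)/(L + mu) = 67/111 = 0.6036


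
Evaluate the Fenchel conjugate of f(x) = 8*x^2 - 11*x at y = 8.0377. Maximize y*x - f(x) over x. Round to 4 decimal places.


f*(y) = sup_x {y*x - a*x^2 - b*x} = sup_x {(y-b)*x - a*x^2}
FOC: (y - b) - 2a*x = 0 => x* = (y - b)/(2a)
x* = (8.0377 + 11)/(2*8) = 1.1899
f*(8.0377) = (y-b)^2/(4a) = (8.0377 + 11)^2/(4*8)
= 362.434/32 = 11.3261


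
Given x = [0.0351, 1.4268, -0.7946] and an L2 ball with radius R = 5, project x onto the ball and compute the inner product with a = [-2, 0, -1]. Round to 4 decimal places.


Step 1: Compute ||x|| (intermediates to 6 decimals).
||x|| = sqrt(0.0351^2 + 1.4268^2 + (-0.7946)^2) = 1.633517
Step 2: Project.
Since ||x|| <= R, proj = x (no scaling needed).
proj(x) = [0.0351, 1.4268, -0.7946]
Step 3: Dot product.
a^T * proj(x) = -2*0.0351 + 0*1.4268 - 1*(-0.7946) = 0.7244


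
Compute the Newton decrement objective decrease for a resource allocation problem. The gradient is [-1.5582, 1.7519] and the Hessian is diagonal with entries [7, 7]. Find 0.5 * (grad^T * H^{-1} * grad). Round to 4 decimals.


Step 1: H is diagonal, so H^(-1) * g = [-0.2226, 0.2503].
Step 2: g^T H^(-1) g = sum_i g_i^2 / H_ii
  = (-1.5582)^2/7 + (1.7519)^2/7
  = 0.3469 + 0.4385 = 0.7853
Step 3: Objective decrease = 0.5 * g^T H^(-1) g = 0.3927


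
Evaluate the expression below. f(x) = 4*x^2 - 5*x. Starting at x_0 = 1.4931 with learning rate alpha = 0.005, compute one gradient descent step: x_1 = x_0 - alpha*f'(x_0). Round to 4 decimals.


We compute the gradient at x_0 and apply the update.
f'(x) = 8*x - 5
f'(1.4931) = 8*1.4931 - 5 = 6.9448
x_1 = 1.4931 - 0.005*6.9448 = 1.4584


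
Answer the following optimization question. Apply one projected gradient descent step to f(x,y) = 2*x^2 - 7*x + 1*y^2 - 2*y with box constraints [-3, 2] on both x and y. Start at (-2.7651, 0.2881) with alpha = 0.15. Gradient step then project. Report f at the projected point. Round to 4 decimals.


Step 1: Compute gradient at (-2.7651, 0.2881).
grad_x = 2*2*-2.7651 - 7 = -18.0604
grad_y = 2*1*0.2881 - 2 = -1.4238
Step 2: Gradient step.
x_raw = -2.7651 - 0.15*-18.0604 = -0.056
y_raw = 0.2881 - 0.15*-1.4238 = 0.5017
Step 3: Project onto [-3, 2].
x_proj = clip(-0.056) = -0.056
y_proj = clip(0.5017) = 0.5017
Step 4: Evaluate f.
f(-0.056, 0.5017) = -0.3531


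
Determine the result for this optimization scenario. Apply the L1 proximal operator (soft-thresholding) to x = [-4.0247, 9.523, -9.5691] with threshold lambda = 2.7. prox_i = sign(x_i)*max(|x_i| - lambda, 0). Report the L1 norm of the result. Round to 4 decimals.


Soft-thresholding with lambda = 2.7:
prox(-4.0247) = sign(-4.0247)*max(|-4.0247| - 2.7, 0) = -1.3247
prox(9.523) = sign(9.523)*max(|9.523| - 2.7, 0) = 6.823
prox(-9.5691) = sign(-9.5691)*max(|-9.5691| - 2.7, 0) = -6.8691
prox(x) = [-1.3247, 6.823, -6.8691]
||prox(x)||_1 = 1.3247 + 6.823 + 6.8691 = 15.0168


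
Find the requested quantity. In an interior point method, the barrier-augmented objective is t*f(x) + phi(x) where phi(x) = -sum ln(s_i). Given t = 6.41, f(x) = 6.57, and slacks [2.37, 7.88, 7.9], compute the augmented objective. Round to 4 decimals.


Step 1: Compute log-barrier.
ln values: [0.8629, 2.0643, 2.0669]
phi = -(0.8629 + 2.0643 + 2.0669) = -4.9941
Step 2: Compute augmented objective.
t*f(x) = 6.41*6.57 = 42.1137
Total = 42.1137 - 4.9941 = 37.1196


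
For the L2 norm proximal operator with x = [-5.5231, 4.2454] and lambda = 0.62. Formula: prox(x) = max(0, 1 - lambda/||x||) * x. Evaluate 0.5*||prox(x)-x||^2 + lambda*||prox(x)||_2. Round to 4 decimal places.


Step 1: Compute ||x||.
||x|| = 6.9662
Step 2: Compute scaling factor.
scale = max(0, 1 - 0.62/6.9662) = 0.911
Step 3: prox(x) = [-5.0315, 3.8676]
||prox(x)|| = 6.3462
Step 4: Proximal objective.
0.5*||prox-x||^2 = 0.1922
lambda*||prox|| = 3.9346
Total = 4.1268


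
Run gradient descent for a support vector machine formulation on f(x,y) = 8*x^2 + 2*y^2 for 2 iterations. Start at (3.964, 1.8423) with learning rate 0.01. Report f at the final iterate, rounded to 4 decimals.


Gradient descent on f(x,y) = 8*x^2 + 2*y^2.
Starting point: (3.964, 1.8423), alpha = 0.01
Step 1: grad_x = 2*8*3.964 = 63.424, grad_y = 2*2*1.8423 = 7.3692
  x_1 = 3.964 - 0.01*63.424 = 3.3298
  y_1 = 1.8423 - 0.01*7.3692 = 1.7686
Step 2: grad_x = 2*8*3.3298 = 53.2762, grad_y = 2*2*1.7686 = 7.0744
  x_2 = 3.3298 - 0.01*53.2762 = 2.797
  y_2 = 1.7686 - 0.01*7.0744 = 1.6979
f(2.797, 1.6979) = 8*2.797^2 + 2*1.6979^2 = 68.3511


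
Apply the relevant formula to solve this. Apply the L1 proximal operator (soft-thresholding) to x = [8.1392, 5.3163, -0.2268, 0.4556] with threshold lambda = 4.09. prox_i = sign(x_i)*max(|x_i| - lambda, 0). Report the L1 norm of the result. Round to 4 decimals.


Soft-thresholding with lambda = 4.09:
prox(8.1392) = sign(8.1392)*max(|8.1392| - 4.09, 0) = 4.0492
prox(5.3163) = sign(5.3163)*max(|5.3163| - 4.09, 0) = 1.2263
prox(-0.2268) = sign(-0.2268)*max(|-0.2268| - 4.09, 0) = 0.0
prox(0.4556) = sign(0.4556)*max(|0.4556| - 4.09, 0) = 0.0
prox(x) = [4.0492, 1.2263, 0.0, 0.0]
||prox(x)||_1 = 4.0492 + 1.2263 + 0.0 + 0.0 = 5.2755


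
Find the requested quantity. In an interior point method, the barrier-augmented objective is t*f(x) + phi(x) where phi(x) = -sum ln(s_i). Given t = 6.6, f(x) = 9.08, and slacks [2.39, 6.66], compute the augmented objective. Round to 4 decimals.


Step 1: Compute log-barrier.
ln values: [0.8713, 1.8961]
phi = -(0.8713 + 1.8961) = -2.7674
Step 2: Compute augmented objective.
t*f(x) = 6.6*9.08 = 59.928
Total = 59.928 - 2.7674 = 57.1606


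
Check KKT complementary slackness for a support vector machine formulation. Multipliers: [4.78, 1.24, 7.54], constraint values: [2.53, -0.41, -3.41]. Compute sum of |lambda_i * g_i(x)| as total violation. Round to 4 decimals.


KKT complementary slackness check:
lambda_1 * g_1 = 4.78 * 2.53 = 12.0934
lambda_2 * g_2 = 1.24 * -0.41 = -0.5084
lambda_3 * g_3 = 7.54 * -3.41 = -25.7114
Total violation = 12.0934 + 0.5084 + 25.7114 = 38.3132


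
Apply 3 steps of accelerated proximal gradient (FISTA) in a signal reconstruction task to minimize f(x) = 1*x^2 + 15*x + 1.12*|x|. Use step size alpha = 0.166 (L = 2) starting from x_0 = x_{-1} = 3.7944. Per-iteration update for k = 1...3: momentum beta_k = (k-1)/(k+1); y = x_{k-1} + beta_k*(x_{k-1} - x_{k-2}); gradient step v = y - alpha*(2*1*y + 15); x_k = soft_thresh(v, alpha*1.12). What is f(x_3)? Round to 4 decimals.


FISTA on f(x) = 1*x^2 + 15*x + 1.12*|x|
L = 2, alpha = 0.166
Iteration 1: beta = 0.0, y = 3.7944 + 0.0*(3.7944 - 3.7944) = 3.7944
  grad(y) = 22.5888, v = y - alpha*grad = 0.0447
  prox(v) = soft_thresh(0.0447, 0.1859) = 0.0
Iteration 2: beta = 0.3333, y = 0.0 + 0.3333*(0.0 - 3.7944) = -1.2648
  grad(y) = 12.4704, v = y - alpha*grad = -3.3349
  prox(v) = soft_thresh(-3.3349, 0.1859) = -3.149
Iteration 3: beta = 0.5, y = -3.149 + 0.5*(-3.149 - 0.0) = -4.7234
  grad(y) = 5.5531, v = y - alpha*grad = -5.6453
  prox(v) = soft_thresh(-5.6453, 0.1859) = -5.4593
f(x_3) = 1*(-5.4593)^2 + 15*(-5.4593) + 1.12*|-5.4593| = -45.9713


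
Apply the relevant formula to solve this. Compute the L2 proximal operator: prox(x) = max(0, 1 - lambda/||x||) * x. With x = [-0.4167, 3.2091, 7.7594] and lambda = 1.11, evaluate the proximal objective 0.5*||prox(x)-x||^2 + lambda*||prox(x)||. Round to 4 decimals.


Step 1: Compute ||x||.
||x|| = 8.4072
Step 2: Compute scaling factor.
scale = max(0, 1 - 1.11/8.4072) = 0.868
Step 3: prox(x) = [-0.3617, 2.7854, 6.7349]
||prox(x)|| = 7.2972
Step 4: Proximal objective.
0.5*||prox-x||^2 = 0.6161
lambda*||prox|| = 8.0999
Total = 8.7159


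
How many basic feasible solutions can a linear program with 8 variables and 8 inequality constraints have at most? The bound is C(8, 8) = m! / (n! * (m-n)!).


Each vertex corresponds to some choice of n active constraints out of m, so the number of vertices is at most C(m, n) = m! / (n!(m-n)!).
m = 8, n = 8
Numerator: 8 * 7 * 6 * 5 * 4 * 3 * 2 * 1
Denominator: 8! = 40320
C(8, 8) = 1


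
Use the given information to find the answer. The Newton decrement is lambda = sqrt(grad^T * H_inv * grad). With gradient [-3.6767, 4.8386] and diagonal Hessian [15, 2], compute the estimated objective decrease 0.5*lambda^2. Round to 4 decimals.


Step 1: H is diagonal, so H^(-1) * g = [-0.2451, 2.4193].
Step 2: g^T H^(-1) g = sum_i g_i^2 / H_ii
  = (-3.6767)^2/15 + (4.8386)^2/2
  = 0.9012 + 11.706 = 12.6072
Step 3: Objective decrease = 0.5 * g^T H^(-1) g = 6.3036


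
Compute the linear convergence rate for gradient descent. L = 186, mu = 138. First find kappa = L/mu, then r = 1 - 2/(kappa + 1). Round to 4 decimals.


Step 1: Compute the condition number.
kappa = L/mu = 186/138 = 1.3478
Step 2: Compute the convergence rate.
r = 1 - 2/(kappa + 1) = 1 - 2*mu/(L + mu) = (L - mu)/(L + mu) = 48/324 = 0.1481


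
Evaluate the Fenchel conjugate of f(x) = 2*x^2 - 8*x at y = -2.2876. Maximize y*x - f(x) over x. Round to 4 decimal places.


f*(y) = sup_x {y*x - a*x^2 - b*x} = sup_x {(y-b)*x - a*x^2}
FOC: (y - b) - 2a*x = 0 => x* = (y - b)/(2a)
x* = (-2.2876 + 8)/(2*2) = 1.4281
f*(-2.2876) = (y-b)^2/(4a) = (-2.2876 + 8)^2/(4*2)
= 32.6315/8 = 4.0789


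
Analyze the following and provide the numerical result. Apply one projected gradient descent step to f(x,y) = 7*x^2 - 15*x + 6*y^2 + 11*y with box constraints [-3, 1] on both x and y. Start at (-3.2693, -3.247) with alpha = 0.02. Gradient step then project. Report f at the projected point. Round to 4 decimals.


Step 1: Compute gradient at (-3.2693, -3.247).
grad_x = 2*7*-3.2693 - 15 = -60.7702
grad_y = 2*6*-3.247 + 11 = -27.964
Step 2: Gradient step.
x_raw = -3.2693 - 0.02*-60.7702 = -2.0539
y_raw = -3.247 - 0.02*-27.964 = -2.6877
Step 3: Project onto [-3, 1].
x_proj = clip(-2.0539) = -2.0539
y_proj = clip(-2.6877) = -2.6877
Step 4: Evaluate f.
f(-2.0539, -2.6877) = 74.116


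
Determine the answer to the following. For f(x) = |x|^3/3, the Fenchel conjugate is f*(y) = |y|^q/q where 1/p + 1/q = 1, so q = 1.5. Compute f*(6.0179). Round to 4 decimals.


The conjugate exponent q satisfies 1/p + 1/q = 1.
p = 3, so q = 3/(3 - 1) = 1.5
|y|^q = 6.0179^1.5 = 14.7628
f*(6.0179) = 14.7628 / 1.5 = 9.8418


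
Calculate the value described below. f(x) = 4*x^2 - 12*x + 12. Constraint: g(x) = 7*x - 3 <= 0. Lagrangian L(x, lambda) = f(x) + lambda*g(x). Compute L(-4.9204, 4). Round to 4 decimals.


Step 1: Evaluate f(x).
f(-4.9204) = 4*(-4.9204)^2 - 12*(-4.9204) + 12 = 167.8861
Step 2: Evaluate g(x).
g(-4.9204) = 7*-4.9204 - 3 = -37.4428
Step 3: Compute Lagrangian.
L = 167.8861 + 4*-37.4428 = 18.1149


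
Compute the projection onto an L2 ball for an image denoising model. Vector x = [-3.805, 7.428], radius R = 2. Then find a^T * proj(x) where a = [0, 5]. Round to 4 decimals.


Step 1: Compute ||x|| (intermediates to 6 decimals).
||x|| = sqrt((-3.805)^2 + 7.428^2) = 8.34585
Step 2: Project.
Since ||x|| > R, scale = R/||x|| = 2/8.34585 = 0.23964, proj(x) = scale * x
proj(x) = [-0.91183, 1.780046]
Step 3: Dot product.
a^T * proj(x) = 0*(-0.91183) + 5*1.780046 = 8.9002


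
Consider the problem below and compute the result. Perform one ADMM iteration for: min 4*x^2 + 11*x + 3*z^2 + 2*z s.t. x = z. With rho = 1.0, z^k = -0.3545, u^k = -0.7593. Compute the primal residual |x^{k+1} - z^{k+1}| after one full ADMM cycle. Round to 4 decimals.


ADMM iteration with rho = 1.0, z^k = -0.3545, u^k = -0.7593
Step 1: x-update.
Minimize 4*x^2 + 11*x + (1.0/2)*(x + 0.3545 - 0.7593)^2
FOC: (2*4 + 1.0)*x = -11 + 1.0*(-0.3545 + 0.7593)
x^{k+1} = -1.1772
Step 2: z-update.
Minimize 3*z^2 + 2*z + (1.0/2)*(-1.1772 - z - 0.7593)^2
FOC: (2*3 + 1.0)*z = -2 + 1.0*(-1.1772 - 0.7593)
z^{k+1} = -0.5624
Step 3: u-update.
u^{k+1} = -0.7593 - 1.1772 + 0.5624 = -1.3742
Step 4: Primal residual = |-1.1772 + 0.5624| = 0.6149


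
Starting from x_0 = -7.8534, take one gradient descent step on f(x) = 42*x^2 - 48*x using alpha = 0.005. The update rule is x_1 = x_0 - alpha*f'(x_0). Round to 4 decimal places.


We compute the gradient at x_0 and apply the update.
f'(x) = 84*x - 48
f'(-7.8534) = 84*-7.8534 - 48 = -707.6856
x_1 = -7.8534 - 0.005*-707.6856 = -4.315


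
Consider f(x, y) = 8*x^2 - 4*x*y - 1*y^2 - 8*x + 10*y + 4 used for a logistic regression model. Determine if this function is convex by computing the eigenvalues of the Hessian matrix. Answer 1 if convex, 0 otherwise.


The Hessian of f(x,y) = 8*x^2 - 4*x*y - 1*y^2 - 8*x + 10*y + 4 is:
H = [[16, -4], [-4, -2]]
Trace = 16 - 2 = 14
Determinant = 16*-2 - (-4)^2 = -48
Discriminant = (14)^2 - 4*-48 = 388.0
Eigenvalues: lambda_1 = -2.8489, lambda_2 = 16.8489
The function is not convex.

0


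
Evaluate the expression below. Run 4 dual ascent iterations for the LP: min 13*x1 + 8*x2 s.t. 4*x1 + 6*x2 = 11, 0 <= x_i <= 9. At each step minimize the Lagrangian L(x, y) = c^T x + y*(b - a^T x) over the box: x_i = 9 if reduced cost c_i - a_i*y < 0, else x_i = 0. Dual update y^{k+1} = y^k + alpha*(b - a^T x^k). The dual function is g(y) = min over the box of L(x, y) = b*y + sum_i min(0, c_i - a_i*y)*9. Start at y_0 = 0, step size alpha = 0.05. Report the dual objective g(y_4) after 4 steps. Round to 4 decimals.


Dual ascent for LP: min 13*x1 + 8*x2, 4*x1 + 6*x2 = 11, 0 <= x_i <= 9
Step 1: y^k = 0.0, reduced costs: (13.0, 8.0)
  x^k = (0.0, 0.0), subgradient = b - a^T x = 11.0
  y^{k+1} = 0.0 + 0.05*11.0 = 0.55
Step 2: y^k = 0.55, reduced costs: (10.8, 4.7)
  x^k = (0.0, 0.0), subgradient = b - a^T x = 11.0
  y^{k+1} = 0.55 + 0.05*11.0 = 1.1
Step 3: y^k = 1.1, reduced costs: (8.6, 1.4)
  x^k = (0.0, 0.0), subgradient = b - a^T x = 11.0
  y^{k+1} = 1.1 + 0.05*11.0 = 1.65
Step 4: y^k = 1.65, reduced costs: (6.4, -1.9)
  x^k = (0.0, 9.0), subgradient = b - a^T x = -43.0
  y^{k+1} = 1.65 + 0.05*-43.0 = -0.5
Dual objective at y_4 = -0.5: reduced costs (15.0, 11.0), box minimizer x = (0.0, 0.0)
g(y_4) = b*y + (c1 - a1*y)*x1 + (c2 - a2*y)*x2 = 11*(-0.5) + 15.0*0.0 + 11.0*0.0 = -5.5 + 0.0 + 0.0 = -5.5
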